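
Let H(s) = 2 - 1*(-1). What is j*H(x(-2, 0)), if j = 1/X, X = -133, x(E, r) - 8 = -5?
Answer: -3/133 ≈ -0.022556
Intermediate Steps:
x(E, r) = 3 (x(E, r) = 8 - 5 = 3)
H(s) = 3 (H(s) = 2 + 1 = 3)
j = -1/133 (j = 1/(-133) = -1/133 ≈ -0.0075188)
j*H(x(-2, 0)) = -1/133*3 = -3/133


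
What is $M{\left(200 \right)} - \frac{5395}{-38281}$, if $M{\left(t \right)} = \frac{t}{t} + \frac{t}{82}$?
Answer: $\frac{5618816}{1569521} \approx 3.58$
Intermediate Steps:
$M{\left(t \right)} = 1 + \frac{t}{82}$ ($M{\left(t \right)} = 1 + t \frac{1}{82} = 1 + \frac{t}{82}$)
$M{\left(200 \right)} - \frac{5395}{-38281} = \left(1 + \frac{1}{82} \cdot 200\right) - \frac{5395}{-38281} = \left(1 + \frac{100}{41}\right) - - \frac{5395}{38281} = \frac{141}{41} + \frac{5395}{38281} = \frac{5618816}{1569521}$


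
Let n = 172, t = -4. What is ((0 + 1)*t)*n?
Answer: -688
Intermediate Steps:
((0 + 1)*t)*n = ((0 + 1)*(-4))*172 = (1*(-4))*172 = -4*172 = -688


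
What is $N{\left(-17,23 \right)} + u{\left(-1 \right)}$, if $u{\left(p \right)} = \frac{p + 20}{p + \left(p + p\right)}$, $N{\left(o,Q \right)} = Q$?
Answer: $\frac{50}{3} \approx 16.667$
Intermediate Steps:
$u{\left(p \right)} = \frac{20 + p}{3 p}$ ($u{\left(p \right)} = \frac{20 + p}{p + 2 p} = \frac{20 + p}{3 p}$)
$N{\left(-17,23 \right)} + u{\left(-1 \right)} = 23 + \frac{20 - 1}{3 \left(-1\right)} = 23 + \frac{1}{3} \left(-1\right) 19 = 23 - \frac{19}{3} = \frac{50}{3}$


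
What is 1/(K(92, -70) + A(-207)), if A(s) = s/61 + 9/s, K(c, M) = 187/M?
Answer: -98210/599901 ≈ -0.16371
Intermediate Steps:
A(s) = 9/s + s/61 (A(s) = s*(1/61) + 9/s = s/61 + 9/s = 9/s + s/61)
1/(K(92, -70) + A(-207)) = 1/(187/(-70) + (9/(-207) + (1/61)*(-207))) = 1/(187*(-1/70) + (9*(-1/207) - 207/61)) = 1/(-187/70 + (-1/23 - 207/61)) = 1/(-187/70 - 4822/1403) = 1/(-599901/98210) = -98210/599901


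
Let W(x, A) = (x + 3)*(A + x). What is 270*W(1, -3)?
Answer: -2160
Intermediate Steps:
W(x, A) = (3 + x)*(A + x)
270*W(1, -3) = 270*(1**2 + 3*(-3) + 3*1 - 3*1) = 270*(1 - 9 + 3 - 3) = 270*(-8) = -2160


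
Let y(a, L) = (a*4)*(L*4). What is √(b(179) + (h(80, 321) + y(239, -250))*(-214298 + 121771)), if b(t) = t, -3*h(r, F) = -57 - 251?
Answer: √796016814663/3 ≈ 2.9740e+5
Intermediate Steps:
y(a, L) = 16*L*a (y(a, L) = (4*a)*(4*L) = 16*L*a)
h(r, F) = 308/3 (h(r, F) = -(-57 - 251)/3 = -⅓*(-308) = 308/3)
√(b(179) + (h(80, 321) + y(239, -250))*(-214298 + 121771)) = √(179 + (308/3 + 16*(-250)*239)*(-214298 + 121771)) = √(179 + (308/3 - 956000)*(-92527)) = √(179 - 2867692/3*(-92527)) = √(179 + 265338937684/3) = √(265338938221/3) = √796016814663/3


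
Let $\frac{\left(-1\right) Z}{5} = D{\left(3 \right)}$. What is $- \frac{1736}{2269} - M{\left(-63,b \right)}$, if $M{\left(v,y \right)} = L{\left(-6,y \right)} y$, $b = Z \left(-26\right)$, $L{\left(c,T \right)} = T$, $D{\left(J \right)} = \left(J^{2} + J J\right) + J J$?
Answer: $- \frac{27954308636}{2269} \approx -1.232 \cdot 10^{7}$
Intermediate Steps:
$D{\left(J \right)} = 3 J^{2}$ ($D{\left(J \right)} = \left(J^{2} + J^{2}\right) + J^{2} = 2 J^{2} + J^{2} = 3 J^{2}$)
$Z = -135$ ($Z = - 5 \cdot 3 \cdot 3^{2} = - 5 \cdot 3 \cdot 9 = \left(-5\right) 27 = -135$)
$b = 3510$ ($b = \left(-135\right) \left(-26\right) = 3510$)
$M{\left(v,y \right)} = y^{2}$ ($M{\left(v,y \right)} = y y = y^{2}$)
$- \frac{1736}{2269} - M{\left(-63,b \right)} = - \frac{1736}{2269} - 3510^{2} = \left(-1736\right) \frac{1}{2269} - 12320100 = - \frac{1736}{2269} - 12320100 = - \frac{27954308636}{2269}$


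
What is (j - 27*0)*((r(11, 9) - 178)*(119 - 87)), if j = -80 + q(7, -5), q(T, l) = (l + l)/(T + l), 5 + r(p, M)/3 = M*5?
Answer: 157760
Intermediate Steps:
r(p, M) = -15 + 15*M (r(p, M) = -15 + 3*(M*5) = -15 + 3*(5*M) = -15 + 15*M)
q(T, l) = 2*l/(T + l) (q(T, l) = (2*l)/(T + l) = 2*l/(T + l))
j = -85 (j = -80 + 2*(-5)/(7 - 5) = -80 + 2*(-5)/2 = -80 + 2*(-5)*(1/2) = -80 - 5 = -85)
(j - 27*0)*((r(11, 9) - 178)*(119 - 87)) = (-85 - 27*0)*(((-15 + 15*9) - 178)*(119 - 87)) = (-85 + 0)*(((-15 + 135) - 178)*32) = -85*(120 - 178)*32 = -(-4930)*32 = -85*(-1856) = 157760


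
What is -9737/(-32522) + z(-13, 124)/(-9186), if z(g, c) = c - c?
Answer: 1391/4646 ≈ 0.29940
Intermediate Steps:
z(g, c) = 0
-9737/(-32522) + z(-13, 124)/(-9186) = -9737/(-32522) + 0/(-9186) = -9737*(-1/32522) + 0*(-1/9186) = 1391/4646 + 0 = 1391/4646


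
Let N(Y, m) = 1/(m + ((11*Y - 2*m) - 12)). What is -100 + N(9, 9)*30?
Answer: -1295/13 ≈ -99.615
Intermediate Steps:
N(Y, m) = 1/(-12 - m + 11*Y) (N(Y, m) = 1/(m + ((-2*m + 11*Y) - 12)) = 1/(m + (-12 - 2*m + 11*Y)) = 1/(-12 - m + 11*Y))
-100 + N(9, 9)*30 = -100 - 1/(12 + 9 - 11*9)*30 = -100 - 1/(12 + 9 - 99)*30 = -100 - 1/(-78)*30 = -100 - 1*(-1/78)*30 = -100 + (1/78)*30 = -100 + 5/13 = -1295/13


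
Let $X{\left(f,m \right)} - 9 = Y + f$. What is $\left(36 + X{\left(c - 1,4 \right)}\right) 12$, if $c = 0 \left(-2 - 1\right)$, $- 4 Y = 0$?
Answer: $528$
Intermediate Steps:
$Y = 0$ ($Y = \left(- \frac{1}{4}\right) 0 = 0$)
$c = 0$ ($c = 0 \left(-3\right) = 0$)
$X{\left(f,m \right)} = 9 + f$ ($X{\left(f,m \right)} = 9 + \left(0 + f\right) = 9 + f$)
$\left(36 + X{\left(c - 1,4 \right)}\right) 12 = \left(36 + \left(9 + \left(0 - 1\right)\right)\right) 12 = \left(36 + \left(9 - 1\right)\right) 12 = \left(36 + 8\right) 12 = 44 \cdot 12 = 528$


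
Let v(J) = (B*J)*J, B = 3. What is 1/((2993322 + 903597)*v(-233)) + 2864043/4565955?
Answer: 605916466207076398/965972689115904405 ≈ 0.62726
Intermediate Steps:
v(J) = 3*J² (v(J) = (3*J)*J = 3*J²)
1/((2993322 + 903597)*v(-233)) + 2864043/4565955 = 1/((2993322 + 903597)*((3*(-233)²))) + 2864043/4565955 = 1/(3896919*((3*54289))) + 2864043*(1/4565955) = (1/3896919)/162867 + 954681/1521985 = (1/3896919)*(1/162867) + 954681/1521985 = 1/634679506773 + 954681/1521985 = 605916466207076398/965972689115904405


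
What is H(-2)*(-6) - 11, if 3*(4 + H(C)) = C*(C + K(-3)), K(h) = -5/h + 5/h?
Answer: 5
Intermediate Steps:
K(h) = 0
H(C) = -4 + C²/3 (H(C) = -4 + (C*(C + 0))/3 = -4 + (C*C)/3 = -4 + C²/3)
H(-2)*(-6) - 11 = (-4 + (⅓)*(-2)²)*(-6) - 11 = (-4 + (⅓)*4)*(-6) - 11 = (-4 + 4/3)*(-6) - 11 = -8/3*(-6) - 11 = 16 - 11 = 5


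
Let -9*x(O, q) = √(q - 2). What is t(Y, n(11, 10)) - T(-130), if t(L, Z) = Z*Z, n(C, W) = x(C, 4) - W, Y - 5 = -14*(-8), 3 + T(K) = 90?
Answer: 1055/81 + 20*√2/9 ≈ 16.167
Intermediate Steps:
T(K) = 87 (T(K) = -3 + 90 = 87)
x(O, q) = -√(-2 + q)/9 (x(O, q) = -√(q - 2)/9 = -√(-2 + q)/9)
Y = 117 (Y = 5 - 14*(-8) = 5 + 112 = 117)
n(C, W) = -W - √2/9 (n(C, W) = -√(-2 + 4)/9 - W = -√2/9 - W = -W - √2/9)
t(L, Z) = Z²
t(Y, n(11, 10)) - T(-130) = (-1*10 - √2/9)² - 1*87 = (-10 - √2/9)² - 87 = -87 + (-10 - √2/9)²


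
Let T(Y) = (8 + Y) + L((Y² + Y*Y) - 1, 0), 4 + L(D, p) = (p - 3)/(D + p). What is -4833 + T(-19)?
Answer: -3495411/721 ≈ -4848.0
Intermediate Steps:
L(D, p) = -4 + (-3 + p)/(D + p) (L(D, p) = -4 + (p - 3)/(D + p) = -4 + (-3 + p)/(D + p))
T(Y) = 8 + Y + (1 - 8*Y²)/(-1 + 2*Y²) (T(Y) = (8 + Y) + (-3 - 4*((Y² + Y*Y) - 1) - 3*0)/(((Y² + Y*Y) - 1) + 0) = (8 + Y) + (-3 - 4*((Y² + Y²) - 1) + 0)/(((Y² + Y²) - 1) + 0) = (8 + Y) + (-3 - 4*(2*Y² - 1) + 0)/((2*Y² - 1) + 0) = (8 + Y) + (-3 - 4*(-1 + 2*Y²) + 0)/((-1 + 2*Y²) + 0) = (8 + Y) + (-3 + (4 - 8*Y²) + 0)/(-1 + 2*Y²) = (8 + Y) + (1 - 8*Y²)/(-1 + 2*Y²) = 8 + Y + (1 - 8*Y²)/(-1 + 2*Y²))
-4833 + T(-19) = -4833 + (-7 - 1*(-19) + 2*(-19)³ + 8*(-19)²)/(-1 + 2*(-19)²) = -4833 + (-7 + 19 + 2*(-6859) + 8*361)/(-1 + 2*361) = -4833 + (-7 + 19 - 13718 + 2888)/(-1 + 722) = -4833 - 10818/721 = -3495411/721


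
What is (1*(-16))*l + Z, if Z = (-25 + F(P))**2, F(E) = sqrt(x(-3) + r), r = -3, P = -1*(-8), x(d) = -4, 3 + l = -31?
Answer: 1162 - 50*I*sqrt(7) ≈ 1162.0 - 132.29*I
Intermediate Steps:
l = -34 (l = -3 - 31 = -34)
P = 8
F(E) = I*sqrt(7) (F(E) = sqrt(-4 - 3) = sqrt(-7) = I*sqrt(7))
Z = (-25 + I*sqrt(7))**2 ≈ 618.0 - 132.29*I
(1*(-16))*l + Z = (1*(-16))*(-34) + (25 - I*sqrt(7))**2 = -16*(-34) + (25 - I*sqrt(7))**2 = 544 + (25 - I*sqrt(7))**2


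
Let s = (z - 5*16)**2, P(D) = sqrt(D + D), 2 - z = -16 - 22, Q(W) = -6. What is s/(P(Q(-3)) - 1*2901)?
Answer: -1547200/2805271 - 3200*I*sqrt(3)/8415813 ≈ -0.55153 - 0.00065859*I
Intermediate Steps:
z = 40 (z = 2 - (-16 - 22) = 2 - 1*(-38) = 2 + 38 = 40)
P(D) = sqrt(2)*sqrt(D) (P(D) = sqrt(2*D) = sqrt(2)*sqrt(D))
s = 1600 (s = (40 - 5*16)**2 = (40 - 80)**2 = (-40)**2 = 1600)
s/(P(Q(-3)) - 1*2901) = 1600/(sqrt(2)*sqrt(-6) - 1*2901) = 1600/(sqrt(2)*(I*sqrt(6)) - 2901) = 1600/(2*I*sqrt(3) - 2901) = 1600/(-2901 + 2*I*sqrt(3))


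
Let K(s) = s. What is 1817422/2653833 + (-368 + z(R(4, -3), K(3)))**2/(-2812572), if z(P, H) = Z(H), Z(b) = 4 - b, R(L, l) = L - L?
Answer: 226389910307/355433161356 ≈ 0.63694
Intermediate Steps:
R(L, l) = 0
z(P, H) = 4 - H
1817422/2653833 + (-368 + z(R(4, -3), K(3)))**2/(-2812572) = 1817422/2653833 + (-368 + (4 - 1*3))**2/(-2812572) = 1817422*(1/2653833) + (-368 + (4 - 3))**2*(-1/2812572) = 1817422/2653833 + (-368 + 1)**2*(-1/2812572) = 1817422/2653833 + (-367)**2*(-1/2812572) = 1817422/2653833 + 134689*(-1/2812572) = 1817422/2653833 - 134689/2812572 = 226389910307/355433161356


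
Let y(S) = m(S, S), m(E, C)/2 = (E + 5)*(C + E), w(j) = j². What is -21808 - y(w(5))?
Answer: -24808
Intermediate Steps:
m(E, C) = 2*(5 + E)*(C + E) (m(E, C) = 2*((E + 5)*(C + E)) = 2*((5 + E)*(C + E)) = 2*(5 + E)*(C + E))
y(S) = 4*S² + 20*S (y(S) = 2*S² + 10*S + 10*S + 2*S*S = 2*S² + 10*S + 10*S + 2*S² = 4*S² + 20*S)
-21808 - y(w(5)) = -21808 - 4*5²*(5 + 5²) = -21808 - 4*25*(5 + 25) = -21808 - 4*25*30 = -21808 - 1*3000 = -21808 - 3000 = -24808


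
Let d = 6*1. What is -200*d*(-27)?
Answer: 32400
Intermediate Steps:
d = 6
-200*d*(-27) = -1200*(-27) = -200*(-162) = 32400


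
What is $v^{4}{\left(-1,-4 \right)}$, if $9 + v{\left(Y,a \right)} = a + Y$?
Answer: $38416$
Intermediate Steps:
$v{\left(Y,a \right)} = -9 + Y + a$ ($v{\left(Y,a \right)} = -9 + \left(a + Y\right) = -9 + \left(Y + a\right) = -9 + Y + a$)
$v^{4}{\left(-1,-4 \right)} = \left(-9 - 1 - 4\right)^{4} = \left(-14\right)^{4} = 38416$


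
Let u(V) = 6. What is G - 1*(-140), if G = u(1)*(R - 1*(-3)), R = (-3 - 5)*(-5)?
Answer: 398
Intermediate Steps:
R = 40 (R = -8*(-5) = 40)
G = 258 (G = 6*(40 - 1*(-3)) = 6*(40 + 3) = 6*43 = 258)
G - 1*(-140) = 258 - 1*(-140) = 258 + 140 = 398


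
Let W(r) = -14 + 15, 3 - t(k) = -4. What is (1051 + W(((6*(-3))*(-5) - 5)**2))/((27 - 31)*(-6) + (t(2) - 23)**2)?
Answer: 263/70 ≈ 3.7571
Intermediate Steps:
t(k) = 7 (t(k) = 3 - 1*(-4) = 3 + 4 = 7)
W(r) = 1
(1051 + W(((6*(-3))*(-5) - 5)**2))/((27 - 31)*(-6) + (t(2) - 23)**2) = (1051 + 1)/((27 - 31)*(-6) + (7 - 23)**2) = 1052/(-4*(-6) + (-16)**2) = 1052/(24 + 256) = 1052/280 = 1052*(1/280) = 263/70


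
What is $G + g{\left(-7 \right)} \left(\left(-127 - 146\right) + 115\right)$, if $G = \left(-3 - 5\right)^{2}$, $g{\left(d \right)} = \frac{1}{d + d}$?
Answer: $\frac{527}{7} \approx 75.286$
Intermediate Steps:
$g{\left(d \right)} = \frac{1}{2 d}$
$G = 64$ ($G = \left(-8\right)^{2} = 64$)
$G + g{\left(-7 \right)} \left(\left(-127 - 146\right) + 115\right) = 64 + \frac{1}{2 \left(-7\right)} \left(\left(-127 - 146\right) + 115\right) = 64 + \frac{1}{2} \left(- \frac{1}{7}\right) \left(-273 + 115\right) = 64 - - \frac{79}{7} = 64 + \frac{79}{7} = \frac{527}{7}$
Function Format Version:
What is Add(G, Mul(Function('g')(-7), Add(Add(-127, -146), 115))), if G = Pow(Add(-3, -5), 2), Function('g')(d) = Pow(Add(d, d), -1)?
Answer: Rational(527, 7) ≈ 75.286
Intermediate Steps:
Function('g')(d) = Mul(Rational(1, 2), Pow(d, -1)) (Function('g')(d) = Pow(Mul(2, d), -1) = Mul(Rational(1, 2), Pow(d, -1)))
G = 64 (G = Pow(-8, 2) = 64)
Add(G, Mul(Function('g')(-7), Add(Add(-127, -146), 115))) = Add(64, Mul(Mul(Rational(1, 2), Pow(-7, -1)), Add(Add(-127, -146), 115))) = Add(64, Mul(Mul(Rational(1, 2), Rational(-1, 7)), Add(-273, 115))) = Add(64, Mul(Rational(-1, 14), -158)) = Add(64, Rational(79, 7)) = Rational(527, 7)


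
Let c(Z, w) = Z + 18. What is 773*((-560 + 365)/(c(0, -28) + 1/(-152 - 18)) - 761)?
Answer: -1825090877/3059 ≈ -5.9663e+5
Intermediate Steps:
c(Z, w) = 18 + Z
773*((-560 + 365)/(c(0, -28) + 1/(-152 - 18)) - 761) = 773*((-560 + 365)/((18 + 0) + 1/(-152 - 18)) - 761) = 773*(-195/(18 + 1/(-170)) - 761) = 773*(-195/(18 - 1/170) - 761) = 773*(-195/3059/170 - 761) = 773*(-195*170/3059 - 761) = 773*(-33150/3059 - 761) = 773*(-2361049/3059) = -1825090877/3059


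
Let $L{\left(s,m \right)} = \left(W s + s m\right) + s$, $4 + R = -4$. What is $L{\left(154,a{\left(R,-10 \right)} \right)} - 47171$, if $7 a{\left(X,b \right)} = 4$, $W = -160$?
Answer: $-71569$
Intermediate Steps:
$R = -8$ ($R = -4 - 4 = -8$)
$a{\left(X,b \right)} = \frac{4}{7}$ ($a{\left(X,b \right)} = \frac{1}{7} \cdot 4 = \frac{4}{7}$)
$L{\left(s,m \right)} = - 159 s + m s$ ($L{\left(s,m \right)} = \left(- 160 s + s m\right) + s = \left(- 160 s + m s\right) + s = - 159 s + m s$)
$L{\left(154,a{\left(R,-10 \right)} \right)} - 47171 = 154 \left(-159 + \frac{4}{7}\right) - 47171 = 154 \left(- \frac{1109}{7}\right) - 47171 = -24398 - 47171 = -71569$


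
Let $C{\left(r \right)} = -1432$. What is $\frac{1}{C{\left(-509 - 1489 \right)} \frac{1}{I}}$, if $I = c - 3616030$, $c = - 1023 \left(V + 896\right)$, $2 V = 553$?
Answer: $\frac{9630995}{2864} \approx 3362.8$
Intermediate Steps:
$V = \frac{553}{2}$ ($V = \frac{1}{2} \cdot 553 = \frac{553}{2} \approx 276.5$)
$c = - \frac{2398935}{2}$ ($c = - 1023 \left(\frac{553}{2} + 896\right) = \left(-1023\right) \frac{2345}{2} = - \frac{2398935}{2} \approx -1.1995 \cdot 10^{6}$)
$I = - \frac{9630995}{2}$ ($I = - \frac{2398935}{2} - 3616030 = - \frac{9630995}{2} \approx -4.8155 \cdot 10^{6}$)
$\frac{1}{C{\left(-509 - 1489 \right)} \frac{1}{I}} = \frac{1}{\left(-1432\right) \frac{1}{- \frac{9630995}{2}}} = \frac{1}{\left(-1432\right) \left(- \frac{2}{9630995}\right)} = \frac{1}{\frac{2864}{9630995}} = \frac{9630995}{2864}$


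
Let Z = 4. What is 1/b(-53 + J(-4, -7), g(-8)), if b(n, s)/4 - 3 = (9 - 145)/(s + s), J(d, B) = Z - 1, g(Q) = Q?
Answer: 1/46 ≈ 0.021739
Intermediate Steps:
J(d, B) = 3 (J(d, B) = 4 - 1 = 3)
b(n, s) = 12 - 272/s (b(n, s) = 12 + 4*((9 - 145)/(s + s)) = 12 + 4*(-136*1/(2*s)) = 12 + 4*(-68/s) = 12 - 272/s)
1/b(-53 + J(-4, -7), g(-8)) = 1/(12 - 272/(-8)) = 1/(12 - 272*(-⅛)) = 1/(12 + 34) = 1/46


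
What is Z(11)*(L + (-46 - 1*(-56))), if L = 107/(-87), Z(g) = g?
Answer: 8393/87 ≈ 96.471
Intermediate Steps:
L = -107/87 (L = 107*(-1/87) = -107/87 ≈ -1.2299)
Z(11)*(L + (-46 - 1*(-56))) = 11*(-107/87 + (-46 - 1*(-56))) = 11*(-107/87 + (-46 + 56)) = 11*(-107/87 + 10) = 11*(763/87) = 8393/87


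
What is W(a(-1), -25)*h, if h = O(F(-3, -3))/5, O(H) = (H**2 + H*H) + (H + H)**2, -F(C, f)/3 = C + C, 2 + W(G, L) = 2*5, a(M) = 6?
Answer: 15552/5 ≈ 3110.4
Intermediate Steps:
W(G, L) = 8 (W(G, L) = -2 + 2*5 = -2 + 10 = 8)
F(C, f) = -6*C (F(C, f) = -3*(C + C) = -6*C)
O(H) = 6*H**2 (O(H) = (H**2 + H**2) + (2*H)**2 = 2*H**2 + 4*H**2 = 6*H**2)
h = 1944/5 (h = (6*(-6*(-3))**2)/5 = (6*18**2)*(1/5) = (6*324)*(1/5) = 1944*(1/5) = 1944/5 ≈ 388.80)
W(a(-1), -25)*h = 8*(1944/5) = 15552/5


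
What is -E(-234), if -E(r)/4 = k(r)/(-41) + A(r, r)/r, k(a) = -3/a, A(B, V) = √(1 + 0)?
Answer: -88/4797 ≈ -0.018345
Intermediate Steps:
A(B, V) = 1 (A(B, V) = √1 = 1)
E(r) = -176/(41*r) (E(r) = -4*(-3/r/(-41) + 1/r) = -4*(-3/r*(-1/41) + 1/r) = -4*(3/(41*r) + 1/r) = -176/(41*r))
-E(-234) = -(-176)/(41*(-234)) = -(-176)*(-1)/(41*234) = -1*88/4797 = -88/4797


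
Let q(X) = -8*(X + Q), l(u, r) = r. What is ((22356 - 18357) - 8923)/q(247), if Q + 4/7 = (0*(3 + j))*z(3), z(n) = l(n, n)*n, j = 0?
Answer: 8617/3450 ≈ 2.4977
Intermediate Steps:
z(n) = n² (z(n) = n*n = n²)
Q = -4/7 (Q = -4/7 + (0*(3 + 0))*3² = -4/7 + (0*3)*9 = -4/7 + 0*9 = -4/7 + 0 = -4/7 ≈ -0.57143)
q(X) = 32/7 - 8*X (q(X) = -8*(X - 4/7) = -8*(-4/7 + X) = 32/7 - 8*X)
((22356 - 18357) - 8923)/q(247) = ((22356 - 18357) - 8923)/(32/7 - 8*247) = (3999 - 8923)/(32/7 - 1976) = -4924/(-13800/7) = -4924*(-7/13800) = 8617/3450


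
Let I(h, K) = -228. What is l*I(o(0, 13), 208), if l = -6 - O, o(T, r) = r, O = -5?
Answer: 228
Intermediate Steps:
l = -1 (l = -6 - 1*(-5) = -6 + 5 = -1)
l*I(o(0, 13), 208) = -1*(-228) = 228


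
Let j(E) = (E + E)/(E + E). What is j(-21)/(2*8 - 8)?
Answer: ⅛ ≈ 0.12500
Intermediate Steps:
j(E) = 1 (j(E) = (2*E)/((2*E)) = (2*E)*(1/(2*E)) = 1)
j(-21)/(2*8 - 8) = 1/(2*8 - 8) = 1/(16 - 8) = 1/8 = 1*(⅛) = ⅛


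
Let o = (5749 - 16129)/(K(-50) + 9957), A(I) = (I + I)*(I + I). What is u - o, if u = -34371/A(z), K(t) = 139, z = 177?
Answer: 3311703/4393022 ≈ 0.75386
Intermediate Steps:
A(I) = 4*I² (A(I) = (2*I)*(2*I) = 4*I²)
o = -2595/2524 (o = (5749 - 16129)/(139 + 9957) = -10380/10096 = -10380*1/10096 = -2595/2524 ≈ -1.0281)
u = -3819/13924 (u = -34371/(4*177²) = -34371/(4*31329) = -34371/125316 = -34371*1/125316 = -3819/13924 ≈ -0.27427)
u - o = -3819/13924 - 1*(-2595/2524) = -3819/13924 + 2595/2524 = 3311703/4393022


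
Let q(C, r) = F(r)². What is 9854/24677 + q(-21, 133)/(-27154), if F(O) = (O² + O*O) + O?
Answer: -31118197397401/670079258 ≈ -46440.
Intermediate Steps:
F(O) = O + 2*O² (F(O) = (O² + O²) + O = 2*O² + O = O + 2*O²)
q(C, r) = r²*(1 + 2*r)² (q(C, r) = (r*(1 + 2*r))² = r²*(1 + 2*r)²)
9854/24677 + q(-21, 133)/(-27154) = 9854/24677 + (133²*(1 + 2*133)²)/(-27154) = 9854*(1/24677) + (17689*(1 + 266)²)*(-1/27154) = 9854/24677 + (17689*267²)*(-1/27154) = 9854/24677 + (17689*71289)*(-1/27154) = 9854/24677 + 1261031121*(-1/27154) = 9854/24677 - 1261031121/27154 = -31118197397401/670079258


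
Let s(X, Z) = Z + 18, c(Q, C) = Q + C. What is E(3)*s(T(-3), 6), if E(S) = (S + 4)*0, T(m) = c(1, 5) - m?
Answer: 0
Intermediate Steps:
c(Q, C) = C + Q
T(m) = 6 - m (T(m) = (5 + 1) - m = 6 - m)
s(X, Z) = 18 + Z
E(S) = 0 (E(S) = (4 + S)*0 = 0)
E(3)*s(T(-3), 6) = 0*(18 + 6) = 0*24 = 0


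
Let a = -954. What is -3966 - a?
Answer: -3012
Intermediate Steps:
-3966 - a = -3966 - 1*(-954) = -3966 + 954 = -3012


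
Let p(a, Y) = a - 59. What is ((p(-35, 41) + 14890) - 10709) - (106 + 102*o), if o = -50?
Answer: 9081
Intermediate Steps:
p(a, Y) = -59 + a
((p(-35, 41) + 14890) - 10709) - (106 + 102*o) = (((-59 - 35) + 14890) - 10709) - (106 + 102*(-50)) = ((-94 + 14890) - 10709) - (106 - 5100) = (14796 - 10709) - 1*(-4994) = 4087 + 4994 = 9081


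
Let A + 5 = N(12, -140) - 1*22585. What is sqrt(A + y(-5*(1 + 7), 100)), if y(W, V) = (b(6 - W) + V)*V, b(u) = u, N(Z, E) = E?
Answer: I*sqrt(8130) ≈ 90.167*I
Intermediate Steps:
A = -22730 (A = -5 + (-140 - 1*22585) = -5 + (-140 - 22585) = -5 - 22725 = -22730)
y(W, V) = V*(6 + V - W) (y(W, V) = ((6 - W) + V)*V = (6 + V - W)*V = V*(6 + V - W))
sqrt(A + y(-5*(1 + 7), 100)) = sqrt(-22730 + 100*(6 + 100 - (-5)*(1 + 7))) = sqrt(-22730 + 100*(6 + 100 - (-5)*8)) = sqrt(-22730 + 100*(6 + 100 - 1*(-40))) = sqrt(-22730 + 100*(6 + 100 + 40)) = sqrt(-22730 + 100*146) = sqrt(-22730 + 14600) = sqrt(-8130) = I*sqrt(8130)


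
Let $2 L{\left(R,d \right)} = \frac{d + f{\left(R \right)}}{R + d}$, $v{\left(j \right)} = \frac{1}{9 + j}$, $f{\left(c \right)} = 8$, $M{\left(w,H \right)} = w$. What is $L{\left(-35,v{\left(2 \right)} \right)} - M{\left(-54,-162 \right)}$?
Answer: $\frac{41383}{768} \approx 53.884$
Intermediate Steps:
$L{\left(R,d \right)} = \frac{8 + d}{2 \left(R + d\right)}$ ($L{\left(R,d \right)} = \frac{\left(d + 8\right) \frac{1}{R + d}}{2} = \frac{\left(8 + d\right) \frac{1}{R + d}}{2} = \frac{\frac{1}{R + d} \left(8 + d\right)}{2} = \frac{8 + d}{2 \left(R + d\right)}$)
$L{\left(-35,v{\left(2 \right)} \right)} - M{\left(-54,-162 \right)} = \frac{4 + \frac{1}{2 \left(9 + 2\right)}}{-35 + \frac{1}{9 + 2}} - -54 = \frac{4 + \frac{1}{2 \cdot 11}}{-35 + \frac{1}{11}} + 54 = \frac{4 + \frac{1}{2} \cdot \frac{1}{11}}{-35 + \frac{1}{11}} + 54 = \frac{4 + \frac{1}{22}}{- \frac{384}{11}} + 54 = \left(- \frac{11}{384}\right) \frac{89}{22} + 54 = - \frac{89}{768} + 54 = \frac{41383}{768}$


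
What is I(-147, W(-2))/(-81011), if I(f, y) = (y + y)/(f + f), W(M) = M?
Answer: -2/11908617 ≈ -1.6795e-7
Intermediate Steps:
I(f, y) = y/f (I(f, y) = (2*y)/((2*f)) = (2*y)*(1/(2*f)) = y/f)
I(-147, W(-2))/(-81011) = -2/(-147)/(-81011) = -2*(-1/147)*(-1/81011) = (2/147)*(-1/81011) = -2/11908617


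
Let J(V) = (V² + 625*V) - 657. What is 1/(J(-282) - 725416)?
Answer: -1/822799 ≈ -1.2154e-6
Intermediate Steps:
J(V) = -657 + V² + 625*V
1/(J(-282) - 725416) = 1/((-657 + (-282)² + 625*(-282)) - 725416) = 1/((-657 + 79524 - 176250) - 725416) = 1/(-97383 - 725416) = 1/(-822799) = -1/822799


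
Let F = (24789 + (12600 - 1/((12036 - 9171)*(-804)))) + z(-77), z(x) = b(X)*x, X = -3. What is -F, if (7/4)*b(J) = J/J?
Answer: -86022713701/2303460 ≈ -37345.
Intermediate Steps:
b(J) = 4/7 (b(J) = 4*(J/J)/7 = (4/7)*1 = 4/7)
z(x) = 4*x/7
F = 86022713701/2303460 (F = (24789 + (12600 - 1/((12036 - 9171)*(-804)))) + (4/7)*(-77) = (24789 + (12600 - (-1)/(2865*804))) - 44 = (24789 + (12600 - 1*(-1/2303460))) - 44 = (24789 + (12600 + 1/2303460)) - 44 = (24789 + 29023596001/2303460) - 44 = 86124065941/2303460 - 44 = 86022713701/2303460 ≈ 37345.)
-F = -1*86022713701/2303460 = -86022713701/2303460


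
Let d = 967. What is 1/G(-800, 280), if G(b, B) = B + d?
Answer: 1/1247 ≈ 0.00080192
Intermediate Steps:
G(b, B) = 967 + B (G(b, B) = B + 967 = 967 + B)
1/G(-800, 280) = 1/(967 + 280) = 1/1247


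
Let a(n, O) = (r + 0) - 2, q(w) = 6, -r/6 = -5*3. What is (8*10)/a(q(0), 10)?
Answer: 10/11 ≈ 0.90909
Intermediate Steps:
r = 90 (r = -(-30)*3 = -6*(-15) = 90)
a(n, O) = 88 (a(n, O) = (90 + 0) - 2 = 90 - 2 = 88)
(8*10)/a(q(0), 10) = (8*10)/88 = 80*(1/88) = 10/11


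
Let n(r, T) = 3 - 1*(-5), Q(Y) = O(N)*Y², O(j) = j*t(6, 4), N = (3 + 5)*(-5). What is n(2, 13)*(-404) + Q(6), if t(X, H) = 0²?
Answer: -3232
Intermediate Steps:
t(X, H) = 0
N = -40 (N = 8*(-5) = -40)
O(j) = 0 (O(j) = j*0 = 0)
Q(Y) = 0 (Q(Y) = 0*Y² = 0)
n(r, T) = 8 (n(r, T) = 3 + 5 = 8)
n(2, 13)*(-404) + Q(6) = 8*(-404) + 0 = -3232 + 0 = -3232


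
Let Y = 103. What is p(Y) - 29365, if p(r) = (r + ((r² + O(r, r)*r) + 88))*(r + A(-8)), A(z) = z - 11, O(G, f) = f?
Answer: 1768991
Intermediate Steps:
A(z) = -11 + z
p(r) = (-19 + r)*(88 + r + 2*r²) (p(r) = (r + ((r² + r*r) + 88))*(r + (-11 - 8)) = (r + ((r² + r²) + 88))*(r - 19) = (r + (2*r² + 88))*(-19 + r) = (r + (88 + 2*r²))*(-19 + r) = (88 + r + 2*r²)*(-19 + r) = (-19 + r)*(88 + r + 2*r²))
p(Y) - 29365 = (-1672 - 37*103² + 2*103³ + 69*103) - 29365 = (-1672 - 37*10609 + 2*1092727 + 7107) - 29365 = (-1672 - 392533 + 2185454 + 7107) - 29365 = 1798356 - 29365 = 1768991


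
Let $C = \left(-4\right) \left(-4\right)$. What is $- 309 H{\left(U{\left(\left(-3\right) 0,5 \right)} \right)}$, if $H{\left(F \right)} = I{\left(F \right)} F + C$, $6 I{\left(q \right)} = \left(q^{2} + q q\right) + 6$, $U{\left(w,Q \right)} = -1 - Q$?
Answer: $19158$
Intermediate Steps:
$C = 16$
$I{\left(q \right)} = 1 + \frac{q^{2}}{3}$ ($I{\left(q \right)} = \frac{\left(q^{2} + q q\right) + 6}{6} = \frac{\left(q^{2} + q^{2}\right) + 6}{6} = \frac{2 q^{2} + 6}{6} = \frac{6 + 2 q^{2}}{6} = 1 + \frac{q^{2}}{3}$)
$H{\left(F \right)} = 16 + F \left(1 + \frac{F^{2}}{3}\right)$ ($H{\left(F \right)} = \left(1 + \frac{F^{2}}{3}\right) F + 16 = F \left(1 + \frac{F^{2}}{3}\right) + 16 = 16 + F \left(1 + \frac{F^{2}}{3}\right)$)
$- 309 H{\left(U{\left(\left(-3\right) 0,5 \right)} \right)} = - 309 \left(16 - 6 + \frac{\left(-1 - 5\right)^{3}}{3}\right) = - 309 \left(16 - 6 + \frac{\left(-6\right)^{3}}{3}\right) = - 309 \left(16 - 6 + \frac{1}{3} \left(-216\right)\right) = - 309 \left(16 - 6 - 72\right) = \left(-309\right) \left(-62\right) = 19158$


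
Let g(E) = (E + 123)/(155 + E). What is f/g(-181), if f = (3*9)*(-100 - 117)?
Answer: -76167/29 ≈ -2626.4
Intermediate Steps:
f = -5859 (f = 27*(-217) = -5859)
g(E) = (123 + E)/(155 + E)
f/g(-181) = -5859*(155 - 181)/(123 - 181) = -5859/(-58/(-26)) = -5859/((-1/26*(-58))) = -5859/29/13 = -5859*13/29 = -76167/29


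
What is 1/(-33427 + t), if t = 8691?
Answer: -1/24736 ≈ -4.0427e-5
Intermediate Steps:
1/(-33427 + t) = 1/(-33427 + 8691) = 1/(-24736) = -1/24736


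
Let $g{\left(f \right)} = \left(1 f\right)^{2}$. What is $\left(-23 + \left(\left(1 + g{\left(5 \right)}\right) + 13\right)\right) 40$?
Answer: $640$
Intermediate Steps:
$g{\left(f \right)} = f^{2}$
$\left(-23 + \left(\left(1 + g{\left(5 \right)}\right) + 13\right)\right) 40 = \left(-23 + \left(\left(1 + 5^{2}\right) + 13\right)\right) 40 = \left(-23 + \left(\left(1 + 25\right) + 13\right)\right) 40 = \left(-23 + \left(26 + 13\right)\right) 40 = \left(-23 + 39\right) 40 = 16 \cdot 40 = 640$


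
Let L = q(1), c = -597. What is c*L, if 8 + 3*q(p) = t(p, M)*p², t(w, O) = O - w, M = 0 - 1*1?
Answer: 1990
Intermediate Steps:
M = -1 (M = 0 - 1 = -1)
q(p) = -8/3 + p²*(-1 - p)/3 (q(p) = -8/3 + ((-1 - p)*p²)/3 = -8/3 + (p²*(-1 - p))/3 = -8/3 + p²*(-1 - p)/3)
L = -10/3 (L = -8/3 + (⅓)*1²*(-1 - 1*1) = -8/3 + (⅓)*1*(-1 - 1) = -8/3 + (⅓)*1*(-2) = -8/3 - ⅔ = -10/3 ≈ -3.3333)
c*L = -597*(-10/3) = 1990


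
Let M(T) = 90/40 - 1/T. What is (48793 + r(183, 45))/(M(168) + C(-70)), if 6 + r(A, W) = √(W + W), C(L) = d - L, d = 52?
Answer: 8196216/20873 + 504*√10/20873 ≈ 392.75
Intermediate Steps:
C(L) = 52 - L
r(A, W) = -6 + √2*√W (r(A, W) = -6 + √(W + W) = -6 + √(2*W) = -6 + √2*√W)
M(T) = 9/4 - 1/T (M(T) = 90*(1/40) - 1/T = 9/4 - 1/T)
(48793 + r(183, 45))/(M(168) + C(-70)) = (48793 + (-6 + √2*√45))/((9/4 - 1/168) + (52 - 1*(-70))) = (48793 + (-6 + √2*(3*√5)))/((9/4 - 1*1/168) + (52 + 70)) = (48793 + (-6 + 3*√10))/((9/4 - 1/168) + 122) = (48787 + 3*√10)/(377/168 + 122) = (48787 + 3*√10)/(20873/168) = (48787 + 3*√10)*(168/20873) = 8196216/20873 + 504*√10/20873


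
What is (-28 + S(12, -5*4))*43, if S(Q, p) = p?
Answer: -2064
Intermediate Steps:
(-28 + S(12, -5*4))*43 = (-28 - 5*4)*43 = (-28 - 20)*43 = -48*43 = -2064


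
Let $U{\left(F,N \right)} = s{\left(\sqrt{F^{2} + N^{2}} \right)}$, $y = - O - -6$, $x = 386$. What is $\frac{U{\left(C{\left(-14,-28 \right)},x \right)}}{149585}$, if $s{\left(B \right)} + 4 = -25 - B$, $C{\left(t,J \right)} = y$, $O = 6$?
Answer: $- \frac{83}{29917} \approx -0.0027743$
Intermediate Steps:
$y = 0$ ($y = \left(-1\right) 6 - -6 = -6 + 6 = 0$)
$C{\left(t,J \right)} = 0$
$s{\left(B \right)} = -29 - B$ ($s{\left(B \right)} = -4 - \left(25 + B\right) = -29 - B$)
$U{\left(F,N \right)} = -29 - \sqrt{F^{2} + N^{2}}$
$\frac{U{\left(C{\left(-14,-28 \right)},x \right)}}{149585} = \frac{-29 - \sqrt{0^{2} + 386^{2}}}{149585} = \left(-29 - \sqrt{0 + 148996}\right) \frac{1}{149585} = \left(-29 - \sqrt{148996}\right) \frac{1}{149585} = \left(-29 - 386\right) \frac{1}{149585} = \left(-415\right) \frac{1}{149585} = - \frac{83}{29917}$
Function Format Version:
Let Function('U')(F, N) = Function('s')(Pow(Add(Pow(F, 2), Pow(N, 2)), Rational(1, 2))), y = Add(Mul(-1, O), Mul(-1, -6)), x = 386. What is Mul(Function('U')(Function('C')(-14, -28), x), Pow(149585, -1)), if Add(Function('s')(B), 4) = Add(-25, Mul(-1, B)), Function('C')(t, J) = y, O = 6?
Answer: Rational(-83, 29917) ≈ -0.0027743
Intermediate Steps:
y = 0 (y = Add(Mul(-1, 6), Mul(-1, -6)) = Add(-6, 6) = 0)
Function('C')(t, J) = 0
Function('s')(B) = Add(-29, Mul(-1, B)) (Function('s')(B) = Add(-4, Add(-25, Mul(-1, B))) = Add(-29, Mul(-1, B)))
Function('U')(F, N) = Add(-29, Mul(-1, Pow(Add(Pow(F, 2), Pow(N, 2)), Rational(1, 2))))
Mul(Function('U')(Function('C')(-14, -28), x), Pow(149585, -1)) = Mul(Add(-29, Mul(-1, Pow(Add(Pow(0, 2), Pow(386, 2)), Rational(1, 2)))), Pow(149585, -1)) = Mul(Add(-29, Mul(-1, Pow(Add(0, 148996), Rational(1, 2)))), Rational(1, 149585)) = Mul(Add(-29, Mul(-1, Pow(148996, Rational(1, 2)))), Rational(1, 149585)) = Mul(Add(-29, Mul(-1, 386)), Rational(1, 149585)) = Mul(Add(-29, -386), Rational(1, 149585)) = Mul(-415, Rational(1, 149585)) = Rational(-83, 29917)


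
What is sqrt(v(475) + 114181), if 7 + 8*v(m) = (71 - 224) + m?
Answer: sqrt(1827526)/4 ≈ 337.96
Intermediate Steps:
v(m) = -20 + m/8 (v(m) = -7/8 + ((71 - 224) + m)/8 = -7/8 + (-153 + m)/8 = -7/8 + (-153/8 + m/8) = -20 + m/8)
sqrt(v(475) + 114181) = sqrt((-20 + (1/8)*475) + 114181) = sqrt((-20 + 475/8) + 114181) = sqrt(315/8 + 114181) = sqrt(913763/8) = sqrt(1827526)/4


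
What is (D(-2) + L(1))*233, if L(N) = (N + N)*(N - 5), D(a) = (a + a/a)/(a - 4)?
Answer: -10951/6 ≈ -1825.2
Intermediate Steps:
D(a) = (1 + a)/(-4 + a) (D(a) = (a + 1)/(-4 + a) = (1 + a)/(-4 + a))
L(N) = 2*N*(-5 + N) (L(N) = (2*N)*(-5 + N) = 2*N*(-5 + N))
(D(-2) + L(1))*233 = ((1 - 2)/(-4 - 2) + 2*1*(-5 + 1))*233 = (-1/(-6) + 2*1*(-4))*233 = (-⅙*(-1) - 8)*233 = (⅙ - 8)*233 = -47/6*233 = -10951/6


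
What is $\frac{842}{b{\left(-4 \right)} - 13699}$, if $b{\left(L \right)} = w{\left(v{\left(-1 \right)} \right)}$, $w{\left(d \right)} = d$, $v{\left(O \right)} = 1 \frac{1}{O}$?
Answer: $- \frac{421}{6850} \approx -0.06146$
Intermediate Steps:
$v{\left(O \right)} = \frac{1}{O}$
$b{\left(L \right)} = -1$ ($b{\left(L \right)} = \frac{1}{-1} = -1$)
$\frac{842}{b{\left(-4 \right)} - 13699} = \frac{842}{-1 - 13699} = \frac{842}{-13700} = 842 \left(- \frac{1}{13700}\right) = - \frac{421}{6850}$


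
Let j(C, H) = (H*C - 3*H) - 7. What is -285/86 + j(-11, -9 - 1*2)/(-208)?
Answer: -35961/8944 ≈ -4.0207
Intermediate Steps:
j(C, H) = -7 - 3*H + C*H (j(C, H) = (C*H - 3*H) - 7 = (-3*H + C*H) - 7 = -7 - 3*H + C*H)
-285/86 + j(-11, -9 - 1*2)/(-208) = -285/86 + (-7 - 3*(-9 - 1*2) - 11*(-9 - 1*2))/(-208) = -285*1/86 + (-7 - 3*(-9 - 2) - 11*(-9 - 2))*(-1/208) = -285/86 + (-7 - 3*(-11) - 11*(-11))*(-1/208) = -285/86 + (-7 + 33 + 121)*(-1/208) = -285/86 + 147*(-1/208) = -285/86 - 147/208 = -35961/8944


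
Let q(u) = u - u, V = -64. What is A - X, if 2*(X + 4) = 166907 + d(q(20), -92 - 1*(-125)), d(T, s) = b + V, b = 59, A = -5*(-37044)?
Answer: 101773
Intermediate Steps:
A = 185220
q(u) = 0
d(T, s) = -5 (d(T, s) = 59 - 64 = -5)
X = 83447 (X = -4 + (166907 - 5)/2 = -4 + (½)*166902 = -4 + 83451 = 83447)
A - X = 185220 - 1*83447 = 185220 - 83447 = 101773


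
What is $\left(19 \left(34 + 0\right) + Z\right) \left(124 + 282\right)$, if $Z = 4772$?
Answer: $2199708$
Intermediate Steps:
$\left(19 \left(34 + 0\right) + Z\right) \left(124 + 282\right) = \left(19 \left(34 + 0\right) + 4772\right) \left(124 + 282\right) = \left(19 \cdot 34 + 4772\right) 406 = \left(646 + 4772\right) 406 = 5418 \cdot 406 = 2199708$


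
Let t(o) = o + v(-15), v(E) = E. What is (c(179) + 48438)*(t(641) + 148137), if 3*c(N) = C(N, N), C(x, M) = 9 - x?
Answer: 21592056872/3 ≈ 7.1974e+9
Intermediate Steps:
t(o) = -15 + o (t(o) = o - 15 = -15 + o)
c(N) = 3 - N/3 (c(N) = (9 - N)/3 = 3 - N/3)
(c(179) + 48438)*(t(641) + 148137) = ((3 - 1/3*179) + 48438)*((-15 + 641) + 148137) = ((3 - 179/3) + 48438)*(626 + 148137) = (-170/3 + 48438)*148763 = (145144/3)*148763 = 21592056872/3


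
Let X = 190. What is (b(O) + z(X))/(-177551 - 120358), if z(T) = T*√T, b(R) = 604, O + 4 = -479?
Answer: -604/297909 - 190*√190/297909 ≈ -0.010819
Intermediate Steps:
O = -483 (O = -4 - 479 = -483)
z(T) = T^(3/2)
(b(O) + z(X))/(-177551 - 120358) = (604 + 190^(3/2))/(-177551 - 120358) = (604 + 190*√190)/(-297909) = (604 + 190*√190)*(-1/297909) = -604/297909 - 190*√190/297909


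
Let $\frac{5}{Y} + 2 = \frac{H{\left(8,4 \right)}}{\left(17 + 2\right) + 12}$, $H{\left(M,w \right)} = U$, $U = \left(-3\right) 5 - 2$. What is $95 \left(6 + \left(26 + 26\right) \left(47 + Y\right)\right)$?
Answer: $\frac{17621550}{79} \approx 2.2306 \cdot 10^{5}$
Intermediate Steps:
$U = -17$ ($U = -15 - 2 = -17$)
$H{\left(M,w \right)} = -17$
$Y = - \frac{155}{79}$ ($Y = \frac{5}{-2 - \frac{17}{\left(17 + 2\right) + 12}} = \frac{5}{-2 - \frac{17}{19 + 12}} = \frac{5}{-2 - \frac{17}{31}} = \frac{5}{- \frac{79}{31}} = 5 \left(- \frac{31}{79}\right) = - \frac{155}{79} \approx -1.962$)
$95 \left(6 + \left(26 + 26\right) \left(47 + Y\right)\right) = 95 \left(6 + \left(26 + 26\right) \left(47 - \frac{155}{79}\right)\right) = 95 \left(6 + 52 \cdot \frac{3558}{79}\right) = 95 \left(6 + \frac{185016}{79}\right) = 95 \cdot \frac{185490}{79} = \frac{17621550}{79}$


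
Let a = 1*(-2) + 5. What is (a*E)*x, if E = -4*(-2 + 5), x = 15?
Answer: -540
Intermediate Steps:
E = -12 (E = -4*3 = -12)
a = 3 (a = -2 + 5 = 3)
(a*E)*x = (3*(-12))*15 = -36*15 = -540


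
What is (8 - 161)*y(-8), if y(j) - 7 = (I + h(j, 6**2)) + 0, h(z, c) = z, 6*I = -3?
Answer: 459/2 ≈ 229.50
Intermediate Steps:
I = -1/2 (I = (1/6)*(-3) = -1/2 ≈ -0.50000)
y(j) = 13/2 + j (y(j) = 7 + ((-1/2 + j) + 0) = 7 + (-1/2 + j) = 13/2 + j)
(8 - 161)*y(-8) = (8 - 161)*(13/2 - 8) = -153*(-3/2) = 459/2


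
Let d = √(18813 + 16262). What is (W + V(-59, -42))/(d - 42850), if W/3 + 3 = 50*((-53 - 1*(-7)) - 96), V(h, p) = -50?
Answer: 36609326/73443497 + 21359*√1403/367217485 ≈ 0.50065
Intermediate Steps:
d = 5*√1403 (d = √35075 = 5*√1403 ≈ 187.28)
W = -21309 (W = -9 + 3*(50*((-53 - 1*(-7)) - 96)) = -9 + 3*(50*((-53 + 7) - 96)) = -9 + 3*(50*(-46 - 96)) = -9 + 3*(50*(-142)) = -9 + 3*(-7100) = -9 - 21300 = -21309)
(W + V(-59, -42))/(d - 42850) = (-21309 - 50)/(5*√1403 - 42850) = -21359/(-42850 + 5*√1403)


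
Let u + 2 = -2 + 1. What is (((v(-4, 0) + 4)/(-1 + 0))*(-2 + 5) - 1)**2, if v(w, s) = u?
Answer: 16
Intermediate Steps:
u = -3 (u = -2 + (-2 + 1) = -2 - 1 = -3)
v(w, s) = -3
(((v(-4, 0) + 4)/(-1 + 0))*(-2 + 5) - 1)**2 = (((-3 + 4)/(-1 + 0))*(-2 + 5) - 1)**2 = ((1/(-1))*3 - 1)**2 = ((1*(-1))*3 - 1)**2 = (-1*3 - 1)**2 = (-3 - 1)**2 = (-4)**2 = 16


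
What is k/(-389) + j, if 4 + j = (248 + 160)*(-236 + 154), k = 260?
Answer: -13016200/389 ≈ -33461.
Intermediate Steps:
j = -33460 (j = -4 + (248 + 160)*(-236 + 154) = -4 + 408*(-82) = -4 - 33456 = -33460)
k/(-389) + j = 260/(-389) - 33460 = 260*(-1/389) - 33460 = -260/389 - 33460 = -13016200/389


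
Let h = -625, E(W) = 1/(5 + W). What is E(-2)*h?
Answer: -625/3 ≈ -208.33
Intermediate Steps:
E(-2)*h = -625/(5 - 2) = -625/3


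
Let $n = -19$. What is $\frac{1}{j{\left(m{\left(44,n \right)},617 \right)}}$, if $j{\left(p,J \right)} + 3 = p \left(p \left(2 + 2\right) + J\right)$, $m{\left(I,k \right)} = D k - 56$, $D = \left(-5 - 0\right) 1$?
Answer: $\frac{1}{30144} \approx 3.3174 \cdot 10^{-5}$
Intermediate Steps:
$D = -5$ ($D = \left(-5 + 0\right) 1 = \left(-5\right) 1 = -5$)
$m{\left(I,k \right)} = -56 - 5 k$ ($m{\left(I,k \right)} = - 5 k - 56 = -56 - 5 k$)
$j{\left(p,J \right)} = -3 + p \left(J + 4 p\right)$ ($j{\left(p,J \right)} = -3 + p \left(p \left(2 + 2\right) + J\right) = -3 + p \left(p 4 + J\right) = -3 + p \left(4 p + J\right) = -3 + p \left(J + 4 p\right)$)
$\frac{1}{j{\left(m{\left(44,n \right)},617 \right)}} = \frac{1}{-3 + 4 \left(-56 - -95\right)^{2} + 617 \left(-56 - -95\right)} = \frac{1}{-3 + 4 \left(-56 + 95\right)^{2} + 617 \left(-56 + 95\right)} = \frac{1}{-3 + 4 \cdot 39^{2} + 617 \cdot 39} = \frac{1}{-3 + 4 \cdot 1521 + 24063} = \frac{1}{-3 + 6084 + 24063} = \frac{1}{30144}$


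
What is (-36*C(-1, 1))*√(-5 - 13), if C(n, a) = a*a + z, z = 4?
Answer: -540*I*√2 ≈ -763.68*I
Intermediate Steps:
C(n, a) = 4 + a² (C(n, a) = a*a + 4 = a² + 4 = 4 + a²)
(-36*C(-1, 1))*√(-5 - 13) = (-36*(4 + 1²))*√(-5 - 13) = (-36*(4 + 1))*√(-18) = (-36*5)*(3*I*√2) = -540*I*√2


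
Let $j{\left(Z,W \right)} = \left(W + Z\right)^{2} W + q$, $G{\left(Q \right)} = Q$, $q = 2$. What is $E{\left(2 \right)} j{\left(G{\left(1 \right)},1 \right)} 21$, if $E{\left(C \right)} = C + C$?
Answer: $504$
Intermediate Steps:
$E{\left(C \right)} = 2 C$
$j{\left(Z,W \right)} = 2 + W \left(W + Z\right)^{2}$ ($j{\left(Z,W \right)} = \left(W + Z\right)^{2} W + 2 = W \left(W + Z\right)^{2} + 2 = 2 + W \left(W + Z\right)^{2}$)
$E{\left(2 \right)} j{\left(G{\left(1 \right)},1 \right)} 21 = 2 \cdot 2 \left(2 + 1 \left(1 + 1\right)^{2}\right) 21 = 4 \left(2 + 1 \cdot 2^{2}\right) 21 = 4 \left(2 + 1 \cdot 4\right) 21 = 4 \left(2 + 4\right) 21 = 4 \cdot 6 \cdot 21 = 24 \cdot 21 = 504$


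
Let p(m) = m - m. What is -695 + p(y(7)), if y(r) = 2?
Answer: -695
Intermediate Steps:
p(m) = 0
-695 + p(y(7)) = -695 + 0 = -695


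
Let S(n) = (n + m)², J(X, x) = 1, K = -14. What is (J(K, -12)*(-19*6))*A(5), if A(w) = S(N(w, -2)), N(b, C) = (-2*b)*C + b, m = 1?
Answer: -77064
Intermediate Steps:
N(b, C) = b - 2*C*b (N(b, C) = -2*C*b + b = b - 2*C*b)
S(n) = (1 + n)² (S(n) = (n + 1)² = (1 + n)²)
A(w) = (1 + 5*w)² (A(w) = (1 + w*(1 - 2*(-2)))² = (1 + w*(1 + 4))² = (1 + w*5)² = (1 + 5*w)²)
(J(K, -12)*(-19*6))*A(5) = (1*(-19*6))*(1 + 5*5)² = (1*(-114))*(1 + 25)² = -114*26² = -114*676 = -77064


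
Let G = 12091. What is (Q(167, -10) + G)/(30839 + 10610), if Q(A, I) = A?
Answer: 12258/41449 ≈ 0.29574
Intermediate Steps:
(Q(167, -10) + G)/(30839 + 10610) = (167 + 12091)/(30839 + 10610) = 12258/41449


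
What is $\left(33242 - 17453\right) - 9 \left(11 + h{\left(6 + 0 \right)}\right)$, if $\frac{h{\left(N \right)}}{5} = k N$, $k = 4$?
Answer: $14610$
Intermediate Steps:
$h{\left(N \right)} = 20 N$ ($h{\left(N \right)} = 5 \cdot 4 N = 20 N$)
$\left(33242 - 17453\right) - 9 \left(11 + h{\left(6 + 0 \right)}\right) = \left(33242 - 17453\right) - 9 \left(11 + 20 \left(6 + 0\right)\right) = 15789 - 9 \left(11 + 20 \cdot 6\right) = 15789 - 9 \left(11 + 120\right) = 15789 - 1179 = 14610$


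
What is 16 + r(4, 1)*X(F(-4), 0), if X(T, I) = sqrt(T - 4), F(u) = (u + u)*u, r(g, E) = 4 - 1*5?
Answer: 16 - 2*sqrt(7) ≈ 10.708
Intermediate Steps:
r(g, E) = -1 (r(g, E) = 4 - 5 = -1)
F(u) = 2*u**2 (F(u) = (2*u)*u = 2*u**2)
X(T, I) = sqrt(-4 + T)
16 + r(4, 1)*X(F(-4), 0) = 16 - sqrt(-4 + 2*(-4)**2) = 16 - sqrt(-4 + 2*16) = 16 - sqrt(-4 + 32) = 16 - sqrt(28) = 16 - 2*sqrt(7)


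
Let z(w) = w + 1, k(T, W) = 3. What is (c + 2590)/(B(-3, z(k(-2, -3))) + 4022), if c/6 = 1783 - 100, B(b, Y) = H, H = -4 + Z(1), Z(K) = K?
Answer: 12688/4019 ≈ 3.1570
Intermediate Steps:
z(w) = 1 + w
H = -3 (H = -4 + 1 = -3)
B(b, Y) = -3
c = 10098 (c = 6*(1783 - 100) = 6*1683 = 10098)
(c + 2590)/(B(-3, z(k(-2, -3))) + 4022) = (10098 + 2590)/(-3 + 4022) = 12688/4019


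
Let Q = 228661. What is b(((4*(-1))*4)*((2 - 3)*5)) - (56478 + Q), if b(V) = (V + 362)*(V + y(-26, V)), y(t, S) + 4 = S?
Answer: -216187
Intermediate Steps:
y(t, S) = -4 + S
b(V) = (-4 + 2*V)*(362 + V) (b(V) = (V + 362)*(V + (-4 + V)) = (362 + V)*(-4 + 2*V) = (-4 + 2*V)*(362 + V))
b(((4*(-1))*4)*((2 - 3)*5)) - (56478 + Q) = (-1448 + 2*(((4*(-1))*4)*((2 - 3)*5))² + 720*(((4*(-1))*4)*((2 - 3)*5))) - (56478 + 228661) = (-1448 + 2*((-4*4)*(-1*5))² + 720*((-4*4)*(-1*5))) - 1*285139 = (-1448 + 2*(-16*(-5))² + 720*(-16*(-5))) - 285139 = (-1448 + 2*80² + 720*80) - 285139 = (-1448 + 2*6400 + 57600) - 285139 = (-1448 + 12800 + 57600) - 285139 = 68952 - 285139 = -216187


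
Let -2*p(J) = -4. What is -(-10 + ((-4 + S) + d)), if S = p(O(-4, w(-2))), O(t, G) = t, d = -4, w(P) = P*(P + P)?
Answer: 16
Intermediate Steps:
w(P) = 2*P² (w(P) = P*(2*P) = 2*P²)
p(J) = 2 (p(J) = -½*(-4) = 2)
S = 2
-(-10 + ((-4 + S) + d)) = -(-10 + ((-4 + 2) - 4)) = -(-10 + (-2 - 4)) = -(-10 - 6) = -1*(-16) = 16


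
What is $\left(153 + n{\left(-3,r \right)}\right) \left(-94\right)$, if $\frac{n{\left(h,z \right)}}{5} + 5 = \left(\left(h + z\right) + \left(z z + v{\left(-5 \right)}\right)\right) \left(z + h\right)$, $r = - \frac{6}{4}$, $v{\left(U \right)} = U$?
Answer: $- \frac{109463}{4} \approx -27366.0$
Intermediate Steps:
$r = - \frac{3}{2}$ ($r = \left(-6\right) \frac{1}{4} = - \frac{3}{2} \approx -1.5$)
$n{\left(h,z \right)} = -25 + 5 \left(h + z\right) \left(-5 + h + z + z^{2}\right)$ ($n{\left(h,z \right)} = -25 + 5 \left(\left(h + z\right) + \left(z z - 5\right)\right) \left(z + h\right) = -25 + 5 \left(\left(h + z\right) + \left(z^{2} - 5\right)\right) \left(h + z\right) = -25 + 5 \left(\left(h + z\right) + \left(-5 + z^{2}\right)\right) \left(h + z\right) = -25 + 5 \left(-5 + h + z + z^{2}\right) \left(h + z\right) = -25 + 5 \left(h + z\right) \left(-5 + h + z + z^{2}\right)$)
$\left(153 + n{\left(-3,r \right)}\right) \left(-94\right) = \left(153 + \left(-25 - -75 - - \frac{75}{2} + 5 \left(-3\right)^{2} + 5 \left(- \frac{3}{2}\right)^{2} + 5 \left(- \frac{3}{2}\right)^{3} + 5 \left(-3\right) \left(- \frac{3}{2}\right)^{2} + 10 \left(-3\right) \left(- \frac{3}{2}\right)\right)\right) \left(-94\right) = \left(153 + \left(-25 + 75 + \frac{75}{2} + 5 \cdot 9 + 5 \cdot \frac{9}{4} + 5 \left(- \frac{27}{8}\right) + 5 \left(-3\right) \frac{9}{4} + 45\right)\right) \left(-94\right) = \left(153 + \left(-25 + 75 + \frac{75}{2} + 45 + \frac{45}{4} - \frac{135}{8} - \frac{135}{4} + 45\right)\right) \left(-94\right) = \left(153 + \frac{1105}{8}\right) \left(-94\right) = \frac{2329}{8} \left(-94\right) = - \frac{109463}{4}$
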